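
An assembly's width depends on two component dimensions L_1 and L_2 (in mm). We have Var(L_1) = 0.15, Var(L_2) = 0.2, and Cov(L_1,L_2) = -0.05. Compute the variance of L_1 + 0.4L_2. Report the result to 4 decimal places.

Var(L_1 + 0.4L_2) = (1)²·Var(L_1) + (0.4)²·Var(L_2) + 2·(1)·(0.4)·Cov(L_1,L_2)
= 1·0.15 + 0.16·0.2 + 0.8·-0.05 = 0.142

0.1420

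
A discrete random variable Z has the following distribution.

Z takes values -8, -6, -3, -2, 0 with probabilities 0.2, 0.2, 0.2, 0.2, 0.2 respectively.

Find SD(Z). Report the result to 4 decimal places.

2.8566

E[Z] = (-8)(0.2) + (-6)(0.2) + (-3)(0.2) + (-2)(0.2) + (0)(0.2) = -3.8
E[Z²] = (-8)²(0.2) + (-6)²(0.2) + (-3)²(0.2) + (-2)²(0.2) + (0)²(0.2) = 22.6
Var(Z) = E[Z²] − (E[Z])² = 22.6 − (-3.8)² = 8.16
SD(Z) = √8.16 ≈ 2.8566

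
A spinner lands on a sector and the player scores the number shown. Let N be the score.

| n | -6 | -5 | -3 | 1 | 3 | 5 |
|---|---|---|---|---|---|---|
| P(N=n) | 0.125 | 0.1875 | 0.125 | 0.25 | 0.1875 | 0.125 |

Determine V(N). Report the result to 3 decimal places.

E[N] = (-6)(0.125) + (-5)(0.1875) + (-3)(0.125) + (1)(0.25) + (3)(0.1875) + (5)(0.125) = -0.625
E[N²] = (-6)²(0.125) + (-5)²(0.1875) + (-3)²(0.125) + (1)²(0.25) + (3)²(0.1875) + (5)²(0.125) = 15.375
V(N) = E[N²] − (E[N])² = 15.375 − (-0.625)² = 14.984375

14.984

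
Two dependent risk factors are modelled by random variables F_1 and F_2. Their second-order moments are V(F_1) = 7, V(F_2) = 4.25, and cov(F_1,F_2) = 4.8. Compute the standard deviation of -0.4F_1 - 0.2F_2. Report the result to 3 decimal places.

1.435

V(-0.4F_1 - 0.2F_2) = (-0.4)²·V(F_1) + (-0.2)²·V(F_2) + 2·(-0.4)·(-0.2)·cov(F_1,F_2)
= 0.16·7 + 0.04·4.25 + 0.16·4.8 = 2.058
sd(-0.4F_1 - 0.2F_2) = √2.058 ≈ 1.435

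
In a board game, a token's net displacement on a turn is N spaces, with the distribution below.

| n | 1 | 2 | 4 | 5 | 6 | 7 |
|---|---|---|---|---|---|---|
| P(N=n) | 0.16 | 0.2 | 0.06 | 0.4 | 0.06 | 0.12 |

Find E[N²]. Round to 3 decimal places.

E[N²] = (1)²(0.16) + (2)²(0.2) + (4)²(0.06) + (5)²(0.4) + (6)²(0.06) + (7)²(0.12) = 19.96

19.960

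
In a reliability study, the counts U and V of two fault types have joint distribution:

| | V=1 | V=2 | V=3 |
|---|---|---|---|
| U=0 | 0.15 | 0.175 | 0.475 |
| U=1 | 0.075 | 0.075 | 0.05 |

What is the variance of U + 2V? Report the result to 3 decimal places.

2.460

E[U] = 0.2,  E[V] = 2.3,  E[UV] = 0.375
Var(U) = 0.2 − (0.2)² = 0.16;  Var(V) = 5.95 − (2.3)² = 0.66
cov(U,V) = 0.375 − (0.2)(2.3) = -0.085
Var(U + 2V) = (1)²·0.16 + (2)²·0.66 + 2·(1)·(2)·-0.085 = 2.46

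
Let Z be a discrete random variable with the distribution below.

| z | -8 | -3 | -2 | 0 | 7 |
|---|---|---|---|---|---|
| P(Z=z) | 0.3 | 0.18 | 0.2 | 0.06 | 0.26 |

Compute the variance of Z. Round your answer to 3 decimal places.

32.050

E[Z] = (-8)(0.3) + (-3)(0.18) + (-2)(0.2) + (0)(0.06) + (7)(0.26) = -1.52
E[Z²] = (-8)²(0.3) + (-3)²(0.18) + (-2)²(0.2) + (0)²(0.06) + (7)²(0.26) = 34.36
Var(Z) = E[Z²] − (E[Z])² = 34.36 − (-1.52)² = 32.0496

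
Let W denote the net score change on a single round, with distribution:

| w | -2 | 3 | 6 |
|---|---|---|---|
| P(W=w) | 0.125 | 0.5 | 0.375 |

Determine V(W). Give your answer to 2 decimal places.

E[W] = (-2)(0.125) + (3)(0.5) + (6)(0.375) = 3.5
E[W²] = (-2)²(0.125) + (3)²(0.5) + (6)²(0.375) = 18.5
V(W) = E[W²] − (E[W])² = 18.5 − (3.5)² = 6.25

6.25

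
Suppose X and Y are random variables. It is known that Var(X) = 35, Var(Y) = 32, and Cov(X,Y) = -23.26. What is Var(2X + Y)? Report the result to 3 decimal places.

78.960

Var(2X + Y) = (2)²·Var(X) + (1)²·Var(Y) + 2·(2)·(1)·Cov(X,Y)
= 4·35 + 1·32 + 4·-23.26 = 78.96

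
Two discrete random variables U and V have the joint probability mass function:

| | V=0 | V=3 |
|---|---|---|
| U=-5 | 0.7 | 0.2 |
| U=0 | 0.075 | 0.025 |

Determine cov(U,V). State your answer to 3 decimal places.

0.038

E[U] = -4.5,  E[V] = 0.675
E[UV] = -3
cov(U,V) = E[UV] − E[U]E[V] = -3 − (-4.5)(0.675) = 0.0375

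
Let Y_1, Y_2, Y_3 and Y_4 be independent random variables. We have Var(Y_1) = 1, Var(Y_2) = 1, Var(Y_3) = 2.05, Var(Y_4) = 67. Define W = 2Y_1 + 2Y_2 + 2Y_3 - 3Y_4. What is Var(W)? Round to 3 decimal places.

By independence, Var(W) = (2)²Var(Y_1) + (2)²Var(Y_2) + (2)²Var(Y_3) + (-3)²Var(Y_4)
= (2)²·1 + (2)²·1 + (2)²·2.05 + (-3)²·67 = 619.2

619.200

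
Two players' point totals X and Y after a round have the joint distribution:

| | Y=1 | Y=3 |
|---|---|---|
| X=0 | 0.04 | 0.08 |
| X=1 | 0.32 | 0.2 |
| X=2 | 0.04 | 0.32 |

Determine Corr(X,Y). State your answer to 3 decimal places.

E[X] = 1.24,  E[Y] = 2.2
E[XY] = 2.92
Cov(X,Y) = E[XY] − E[X]E[Y] = 2.92 − (1.24)(2.2) = 0.192
Var(X) = 0.4224,  Var(Y) = 0.96
ρ = 0.192 / √(0.4224·0.96) ≈ 0.302

0.302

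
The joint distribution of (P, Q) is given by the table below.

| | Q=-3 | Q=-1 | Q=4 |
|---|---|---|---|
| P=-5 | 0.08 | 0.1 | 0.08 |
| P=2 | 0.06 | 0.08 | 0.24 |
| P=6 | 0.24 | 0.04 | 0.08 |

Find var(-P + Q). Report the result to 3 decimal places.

E[P] = 1.62,  E[Q] = 0.24,  E[PQ] = -1.14
var(P) = 20.98 − (1.62)² = 18.3556;  var(Q) = 10.04 − (0.24)² = 9.9824
Cov(P,Q) = -1.14 − (1.62)(0.24) = -1.5288
var(-P + Q) = (-1)²·18.3556 + (1)²·9.9824 + 2·(-1)·(1)·-1.5288 = 31.3956

31.396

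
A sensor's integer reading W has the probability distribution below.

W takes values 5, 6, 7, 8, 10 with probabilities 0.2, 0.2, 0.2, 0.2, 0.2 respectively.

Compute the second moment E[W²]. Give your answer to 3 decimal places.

E[W²] = (5)²(0.2) + (6)²(0.2) + (7)²(0.2) + (8)²(0.2) + (10)²(0.2) = 54.8

54.800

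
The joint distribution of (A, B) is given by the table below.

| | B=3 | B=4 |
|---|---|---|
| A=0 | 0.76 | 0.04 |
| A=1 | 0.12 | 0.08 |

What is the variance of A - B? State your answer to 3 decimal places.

E[A] = 0.2,  E[B] = 3.12,  E[AB] = 0.68
var(A) = 0.2 − (0.2)² = 0.16;  var(B) = 9.84 − (3.12)² = 0.1056
Cov(A,B) = 0.68 − (0.2)(3.12) = 0.056
var(A - B) = (1)²·0.16 + (-1)²·0.1056 + 2·(1)·(-1)·0.056 = 0.1536

0.154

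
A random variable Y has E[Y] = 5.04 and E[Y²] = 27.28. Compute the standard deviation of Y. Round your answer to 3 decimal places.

var(Y) = 27.28 − (5.04)² = 1.8784
σ(Y) = √1.8784 ≈ 1.371

1.371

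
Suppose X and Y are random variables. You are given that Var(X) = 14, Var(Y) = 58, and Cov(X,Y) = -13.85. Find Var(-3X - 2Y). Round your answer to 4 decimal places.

191.8000

Var(-3X - 2Y) = (-3)²·Var(X) + (-2)²·Var(Y) + 2·(-3)·(-2)·Cov(X,Y)
= 9·14 + 4·58 + 12·-13.85 = 191.8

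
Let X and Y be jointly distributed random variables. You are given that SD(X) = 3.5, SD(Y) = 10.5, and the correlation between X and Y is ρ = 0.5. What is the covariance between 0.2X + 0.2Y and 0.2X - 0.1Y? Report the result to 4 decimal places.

-1.3475

var(X) = (3.5)² = 12.25;  var(Y) = (10.5)² = 110.25
Cov(X,Y) = ρ·SD(X)·SD(Y) = 0.5·3.5·10.5 = 18.375
Cov(0.2X + 0.2Y, 0.2X - 0.1Y) = (0.2)(0.2)var(X) + (0.2)(-0.1)var(Y) + [(0.2)(-0.1) + (0.2)(0.2)]Cov(X,Y)
= 0.04·12.25 + -0.02·110.25 + 0.02·18.375 = -1.3475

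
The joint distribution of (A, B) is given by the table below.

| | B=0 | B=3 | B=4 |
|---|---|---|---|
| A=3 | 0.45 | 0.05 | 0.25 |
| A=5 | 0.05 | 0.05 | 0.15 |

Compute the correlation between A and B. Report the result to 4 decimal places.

0.3306

E[A] = 3.5,  E[B] = 1.9
E[AB] = 7.2
Cov(A,B) = E[AB] − E[A]E[B] = 7.2 − (3.5)(1.9) = 0.55
Var(A) = 0.75,  Var(B) = 3.69
ρ = 0.55 / √(0.75·3.69) ≈ 0.3306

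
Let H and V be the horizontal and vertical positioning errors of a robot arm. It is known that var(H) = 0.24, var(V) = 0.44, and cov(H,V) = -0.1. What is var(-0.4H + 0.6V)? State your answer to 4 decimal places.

0.2448

var(-0.4H + 0.6V) = (-0.4)²·var(H) + (0.6)²·var(V) + 2·(-0.4)·(0.6)·cov(H,V)
= 0.16·0.24 + 0.36·0.44 + -0.48·-0.1 = 0.2448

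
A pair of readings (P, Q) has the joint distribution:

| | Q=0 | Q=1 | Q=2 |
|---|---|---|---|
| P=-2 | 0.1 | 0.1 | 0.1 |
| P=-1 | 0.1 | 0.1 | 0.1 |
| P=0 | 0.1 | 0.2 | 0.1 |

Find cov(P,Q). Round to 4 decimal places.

E[P] = -0.9,  E[Q] = 1
E[PQ] = -0.9
cov(P,Q) = E[PQ] − E[P]E[Q] = -0.9 − (-0.9)(1) = 0

0.0000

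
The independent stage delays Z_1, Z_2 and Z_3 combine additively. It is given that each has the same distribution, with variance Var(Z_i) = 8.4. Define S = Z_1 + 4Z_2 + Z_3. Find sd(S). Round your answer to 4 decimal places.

12.2963

By independence, Var(S) = (1)²Var(Z_1) + (4)²Var(Z_2) + (1)²Var(Z_3)
= (1)²·8.4 + (4)²·8.4 + (1)²·8.4 = 151.2
sd(S) = √151.2 ≈ 12.2963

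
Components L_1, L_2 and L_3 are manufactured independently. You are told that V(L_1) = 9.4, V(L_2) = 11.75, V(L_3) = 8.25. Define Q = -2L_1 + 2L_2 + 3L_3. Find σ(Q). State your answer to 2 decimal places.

12.60

By independence, V(Q) = (-2)²V(L_1) + (2)²V(L_2) + (3)²V(L_3)
= (-2)²·9.4 + (2)²·11.75 + (3)²·8.25 = 158.85
σ(Q) = √158.85 ≈ 12.60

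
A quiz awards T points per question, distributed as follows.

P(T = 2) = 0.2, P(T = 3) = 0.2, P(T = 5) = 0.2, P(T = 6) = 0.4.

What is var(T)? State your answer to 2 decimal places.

2.64

E[T] = (2)(0.2) + (3)(0.2) + (5)(0.2) + (6)(0.4) = 4.4
E[T²] = (2)²(0.2) + (3)²(0.2) + (5)²(0.2) + (6)²(0.4) = 22
var(T) = E[T²] − (E[T])² = 22 − (4.4)² = 2.64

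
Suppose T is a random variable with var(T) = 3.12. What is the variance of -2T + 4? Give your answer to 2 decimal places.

12.48

var(-2T + 4) = (-2)²·var(T) = 4·3.12 = 12.48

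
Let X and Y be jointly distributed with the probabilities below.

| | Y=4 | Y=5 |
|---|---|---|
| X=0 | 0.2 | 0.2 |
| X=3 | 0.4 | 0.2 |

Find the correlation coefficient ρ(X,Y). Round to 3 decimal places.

E[X] = 1.8,  E[Y] = 4.4
E[XY] = 7.8
Cov(X,Y) = E[XY] − E[X]E[Y] = 7.8 − (1.8)(4.4) = -0.12
Var(X) = 2.16,  Var(Y) = 0.24
ρ = -0.12 / √(2.16·0.24) ≈ -0.167

-0.167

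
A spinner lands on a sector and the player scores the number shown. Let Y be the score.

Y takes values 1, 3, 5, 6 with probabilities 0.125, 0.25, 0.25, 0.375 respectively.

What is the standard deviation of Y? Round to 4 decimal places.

1.7275

E[Y] = (1)(0.125) + (3)(0.25) + (5)(0.25) + (6)(0.375) = 4.375
E[Y²] = (1)²(0.125) + (3)²(0.25) + (5)²(0.25) + (6)²(0.375) = 22.125
V(Y) = E[Y²] − (E[Y])² = 22.125 − (4.375)² = 2.984375
SD(Y) = √2.984375 ≈ 1.7275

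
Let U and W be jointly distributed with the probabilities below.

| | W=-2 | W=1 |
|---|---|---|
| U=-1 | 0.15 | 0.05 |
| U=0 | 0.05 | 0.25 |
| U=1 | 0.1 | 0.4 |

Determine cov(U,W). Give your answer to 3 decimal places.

E[U] = 0.3,  E[W] = 0.1
E[UW] = 0.45
cov(U,W) = E[UW] − E[U]E[W] = 0.45 − (0.3)(0.1) = 0.42

0.420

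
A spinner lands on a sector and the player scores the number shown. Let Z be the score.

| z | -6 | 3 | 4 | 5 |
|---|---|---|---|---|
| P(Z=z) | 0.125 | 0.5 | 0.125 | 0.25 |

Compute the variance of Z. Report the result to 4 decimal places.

11.0000

E[Z] = (-6)(0.125) + (3)(0.5) + (4)(0.125) + (5)(0.25) = 2.5
E[Z²] = (-6)²(0.125) + (3)²(0.5) + (4)²(0.125) + (5)²(0.25) = 17.25
Var(Z) = E[Z²] − (E[Z])² = 17.25 − (2.5)² = 11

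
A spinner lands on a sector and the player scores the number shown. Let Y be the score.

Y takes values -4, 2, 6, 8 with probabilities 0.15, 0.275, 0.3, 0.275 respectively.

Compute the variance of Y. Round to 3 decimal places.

16.298

E[Y] = (-4)(0.15) + (2)(0.275) + (6)(0.3) + (8)(0.275) = 3.95
E[Y²] = (-4)²(0.15) + (2)²(0.275) + (6)²(0.3) + (8)²(0.275) = 31.9
Var(Y) = E[Y²] − (E[Y])² = 31.9 − (3.95)² = 16.2975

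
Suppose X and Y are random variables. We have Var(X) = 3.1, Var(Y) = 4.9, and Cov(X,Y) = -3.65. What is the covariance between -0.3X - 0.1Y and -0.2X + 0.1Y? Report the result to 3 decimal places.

0.174

Cov(-0.3X - 0.1Y, -0.2X + 0.1Y) = (-0.3)(-0.2)Var(X) + (-0.1)(0.1)Var(Y) + [(-0.3)(0.1) + (-0.1)(-0.2)]Cov(X,Y)
= 0.06·3.1 + -0.01·4.9 + -0.01·-3.65 = 0.1735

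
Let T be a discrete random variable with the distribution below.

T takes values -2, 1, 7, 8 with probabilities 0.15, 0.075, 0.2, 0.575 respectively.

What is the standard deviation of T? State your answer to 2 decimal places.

E[T] = (-2)(0.15) + (1)(0.075) + (7)(0.2) + (8)(0.575) = 5.775
E[T²] = (-2)²(0.15) + (1)²(0.075) + (7)²(0.2) + (8)²(0.575) = 47.275
var(T) = E[T²] − (E[T])² = 47.275 − (5.775)² = 13.924375
SD(T) = √13.924375 ≈ 3.73

3.73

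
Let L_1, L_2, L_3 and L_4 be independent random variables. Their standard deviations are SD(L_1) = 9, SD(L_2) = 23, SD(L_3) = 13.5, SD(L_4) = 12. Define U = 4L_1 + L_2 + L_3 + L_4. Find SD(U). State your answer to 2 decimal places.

Var(L_1) = 81, Var(L_2) = 529, Var(L_3) = 182.25, Var(L_4) = 144
By independence, Var(U) = (4)²Var(L_1) + (1)²Var(L_2) + (1)²Var(L_3) + (1)²Var(L_4)
= (4)²·81 + (1)²·529 + (1)²·182.25 + (1)²·144 = 2151.25
SD(U) = √2151.25 ≈ 46.38

46.38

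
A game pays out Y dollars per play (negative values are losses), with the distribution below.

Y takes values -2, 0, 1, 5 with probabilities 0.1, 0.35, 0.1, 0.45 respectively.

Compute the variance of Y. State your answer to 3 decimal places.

7.128

E[Y] = (-2)(0.1) + (0)(0.35) + (1)(0.1) + (5)(0.45) = 2.15
E[Y²] = (-2)²(0.1) + (0)²(0.35) + (1)²(0.1) + (5)²(0.45) = 11.75
V(Y) = E[Y²] − (E[Y])² = 11.75 − (2.15)² = 7.1275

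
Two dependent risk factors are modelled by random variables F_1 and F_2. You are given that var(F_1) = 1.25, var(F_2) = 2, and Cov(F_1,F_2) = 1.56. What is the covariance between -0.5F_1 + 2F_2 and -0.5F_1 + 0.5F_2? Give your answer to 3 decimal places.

0.363

Cov(-0.5F_1 + 2F_2, -0.5F_1 + 0.5F_2) = (-0.5)(-0.5)var(F_1) + (2)(0.5)var(F_2) + [(-0.5)(0.5) + (2)(-0.5)]Cov(F_1,F_2)
= 0.25·1.25 + 1·2 + -1.25·1.56 = 0.3625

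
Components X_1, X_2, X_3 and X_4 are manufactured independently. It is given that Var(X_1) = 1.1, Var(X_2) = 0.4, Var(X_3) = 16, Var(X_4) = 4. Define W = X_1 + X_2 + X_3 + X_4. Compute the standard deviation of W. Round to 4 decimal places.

4.6368

By independence, Var(W) = (1)²Var(X_1) + (1)²Var(X_2) + (1)²Var(X_3) + (1)²Var(X_4)
= (1)²·1.1 + (1)²·0.4 + (1)²·16 + (1)²·4 = 21.5
σ(W) = √21.5 ≈ 4.6368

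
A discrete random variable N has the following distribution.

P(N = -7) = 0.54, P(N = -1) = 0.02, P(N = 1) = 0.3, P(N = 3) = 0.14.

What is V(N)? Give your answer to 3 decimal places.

18.554

E[N] = (-7)(0.54) + (-1)(0.02) + (1)(0.3) + (3)(0.14) = -3.08
E[N²] = (-7)²(0.54) + (-1)²(0.02) + (1)²(0.3) + (3)²(0.14) = 28.04
V(N) = E[N²] − (E[N])² = 28.04 − (-3.08)² = 18.5536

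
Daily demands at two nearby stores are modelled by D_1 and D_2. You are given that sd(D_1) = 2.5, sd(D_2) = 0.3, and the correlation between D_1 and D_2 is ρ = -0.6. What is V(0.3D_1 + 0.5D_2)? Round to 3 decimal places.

V(D_1) = (2.5)² = 6.25;  V(D_2) = (0.3)² = 0.09
Cov(D_1,D_2) = ρ·sd(D_1)·sd(D_2) = -0.6·2.5·0.3 = -0.45
V(0.3D_1 + 0.5D_2) = (0.3)²·V(D_1) + (0.5)²·V(D_2) + 2·(0.3)·(0.5)·Cov(D_1,D_2)
= 0.09·6.25 + 0.25·0.09 + 0.3·-0.45 = 0.45

0.450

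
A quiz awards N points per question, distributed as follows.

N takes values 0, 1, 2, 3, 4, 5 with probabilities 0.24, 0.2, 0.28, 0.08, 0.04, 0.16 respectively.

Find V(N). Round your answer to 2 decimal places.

2.84

E[N] = (0)(0.24) + (1)(0.2) + (2)(0.28) + (3)(0.08) + (4)(0.04) + (5)(0.16) = 1.96
E[N²] = (0)²(0.24) + (1)²(0.2) + (2)²(0.28) + (3)²(0.08) + (4)²(0.04) + (5)²(0.16) = 6.68
V(N) = E[N²] − (E[N])² = 6.68 − (1.96)² = 2.8384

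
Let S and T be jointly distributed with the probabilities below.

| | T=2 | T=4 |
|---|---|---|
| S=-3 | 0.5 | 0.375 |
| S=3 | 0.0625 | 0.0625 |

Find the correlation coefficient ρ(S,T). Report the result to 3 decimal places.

0.048

E[S] = -2.25,  E[T] = 2.875
E[ST] = -6.375
Cov(S,T) = E[ST] − E[S]E[T] = -6.375 − (-2.25)(2.875) = 0.09375
var(S) = 3.9375,  var(T) = 0.984375
ρ = 0.09375 / √(3.9375·0.984375) ≈ 0.048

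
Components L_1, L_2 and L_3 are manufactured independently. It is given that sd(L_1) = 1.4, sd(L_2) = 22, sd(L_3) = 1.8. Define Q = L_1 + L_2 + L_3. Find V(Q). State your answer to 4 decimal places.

V(L_1) = 1.96, V(L_2) = 484, V(L_3) = 3.24
By independence, V(Q) = (1)²V(L_1) + (1)²V(L_2) + (1)²V(L_3)
= (1)²·1.96 + (1)²·484 + (1)²·3.24 = 489.2

489.2000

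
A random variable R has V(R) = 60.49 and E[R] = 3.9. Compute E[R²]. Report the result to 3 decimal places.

75.700

E[R²] = V(R) + (E[R])² = 60.49 + (3.9)² = 75.7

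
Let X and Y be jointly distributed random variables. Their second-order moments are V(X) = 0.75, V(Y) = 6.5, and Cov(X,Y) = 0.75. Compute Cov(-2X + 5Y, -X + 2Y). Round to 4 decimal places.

Cov(-2X + 5Y, -X + 2Y) = (-2)(-1)V(X) + (5)(2)V(Y) + [(-2)(2) + (5)(-1)]Cov(X,Y)
= 2·0.75 + 10·6.5 + -9·0.75 = 59.75

59.7500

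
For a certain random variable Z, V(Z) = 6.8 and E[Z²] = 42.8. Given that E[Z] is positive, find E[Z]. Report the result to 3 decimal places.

6.000

(E[Z])² = E[Z²] − V(Z) = 42.8 − 6.8 = 36
E[Z] = √36 = 6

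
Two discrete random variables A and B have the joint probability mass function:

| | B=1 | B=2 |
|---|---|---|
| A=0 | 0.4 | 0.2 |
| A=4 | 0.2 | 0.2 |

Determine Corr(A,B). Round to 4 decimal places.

0.1667

E[A] = 1.6,  E[B] = 1.4
E[AB] = 2.4
cov(A,B) = E[AB] − E[A]E[B] = 2.4 − (1.6)(1.4) = 0.16
var(A) = 3.84,  var(B) = 0.24
ρ = 0.16 / √(3.84·0.24) ≈ 0.1667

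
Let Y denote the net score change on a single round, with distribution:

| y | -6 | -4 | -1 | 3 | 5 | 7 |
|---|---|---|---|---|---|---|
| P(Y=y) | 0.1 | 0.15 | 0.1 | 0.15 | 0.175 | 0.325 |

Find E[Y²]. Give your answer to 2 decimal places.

27.75

E[Y²] = (-6)²(0.1) + (-4)²(0.15) + (-1)²(0.1) + (3)²(0.15) + (5)²(0.175) + (7)²(0.325) = 27.75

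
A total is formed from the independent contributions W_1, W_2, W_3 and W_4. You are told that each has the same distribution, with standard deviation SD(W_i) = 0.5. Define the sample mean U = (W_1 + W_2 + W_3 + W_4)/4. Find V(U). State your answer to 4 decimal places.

0.0625

V(W_i) = (0.5)² = 0.25
By independence, V(U) = (0.25)²V(W_1) + (0.25)²V(W_2) + (0.25)²V(W_3) + (0.25)²V(W_4)
= (0.25)²·0.25 + (0.25)²·0.25 + (0.25)²·0.25 + (0.25)²·0.25 = 0.0625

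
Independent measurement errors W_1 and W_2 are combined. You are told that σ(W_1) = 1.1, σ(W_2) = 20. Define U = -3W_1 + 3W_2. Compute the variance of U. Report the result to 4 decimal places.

3610.8900

Var(W_1) = 1.21, Var(W_2) = 400
By independence, Var(U) = (-3)²Var(W_1) + (3)²Var(W_2)
= (-3)²·1.21 + (3)²·400 = 3610.89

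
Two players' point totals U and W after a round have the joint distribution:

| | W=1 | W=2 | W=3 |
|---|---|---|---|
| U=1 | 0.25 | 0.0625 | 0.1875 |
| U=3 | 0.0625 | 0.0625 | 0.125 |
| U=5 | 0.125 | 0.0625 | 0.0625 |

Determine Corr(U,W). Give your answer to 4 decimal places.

E[U] = 2.5,  E[W] = 1.9375
E[UW] = 4.8125
Cov(U,W) = E[UW] − E[U]E[W] = 4.8125 − (2.5)(1.9375) = -0.03125
Var(U) = 2.75,  Var(W) = 0.80859375
ρ = -0.03125 / √(2.75·0.80859375) ≈ -0.0210

-0.0210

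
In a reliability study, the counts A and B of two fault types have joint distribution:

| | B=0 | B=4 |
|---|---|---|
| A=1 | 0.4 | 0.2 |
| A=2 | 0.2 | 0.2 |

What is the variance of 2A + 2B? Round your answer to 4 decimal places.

E[A] = 1.4,  E[B] = 1.6,  E[AB] = 2.4
Var(A) = 2.2 − (1.4)² = 0.24;  Var(B) = 6.4 − (1.6)² = 3.84
Cov(A,B) = 2.4 − (1.4)(1.6) = 0.16
Var(2A + 2B) = (2)²·0.24 + (2)²·3.84 + 2·(2)·(2)·0.16 = 17.6

17.6000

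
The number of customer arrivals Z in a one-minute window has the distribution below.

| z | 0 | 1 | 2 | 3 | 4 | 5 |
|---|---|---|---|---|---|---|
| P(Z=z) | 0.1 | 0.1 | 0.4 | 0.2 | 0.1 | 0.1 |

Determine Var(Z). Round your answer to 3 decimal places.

E[Z] = (0)(0.1) + (1)(0.1) + (2)(0.4) + (3)(0.2) + (4)(0.1) + (5)(0.1) = 2.4
E[Z²] = (0)²(0.1) + (1)²(0.1) + (2)²(0.4) + (3)²(0.2) + (4)²(0.1) + (5)²(0.1) = 7.6
Var(Z) = E[Z²] − (E[Z])² = 7.6 − (2.4)² = 1.84

1.840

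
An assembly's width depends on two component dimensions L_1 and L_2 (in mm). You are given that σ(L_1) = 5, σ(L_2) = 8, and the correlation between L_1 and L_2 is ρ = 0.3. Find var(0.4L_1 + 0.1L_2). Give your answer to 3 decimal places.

var(L_1) = (5)² = 25;  var(L_2) = (8)² = 64
Cov(L_1,L_2) = ρ·σ(L_1)·σ(L_2) = 0.3·5·8 = 12
var(0.4L_1 + 0.1L_2) = (0.4)²·var(L_1) + (0.1)²·var(L_2) + 2·(0.4)·(0.1)·Cov(L_1,L_2)
= 0.16·25 + 0.01·64 + 0.08·12 = 5.6

5.600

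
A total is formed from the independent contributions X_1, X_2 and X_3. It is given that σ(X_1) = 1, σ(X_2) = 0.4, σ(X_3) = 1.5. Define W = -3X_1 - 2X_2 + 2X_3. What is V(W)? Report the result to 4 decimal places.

18.6400

V(X_1) = 1, V(X_2) = 0.16, V(X_3) = 2.25
By independence, V(W) = (-3)²V(X_1) + (-2)²V(X_2) + (2)²V(X_3)
= (-3)²·1 + (-2)²·0.16 + (2)²·2.25 = 18.64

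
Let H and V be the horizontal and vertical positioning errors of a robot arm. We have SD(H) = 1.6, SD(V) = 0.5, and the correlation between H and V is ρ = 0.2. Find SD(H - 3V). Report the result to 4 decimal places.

1.9621

Var(H) = (1.6)² = 2.56;  Var(V) = (0.5)² = 0.25
Cov(H,V) = ρ·SD(H)·SD(V) = 0.2·1.6·0.5 = 0.16
Var(H - 3V) = (1)²·Var(H) + (-3)²·Var(V) + 2·(1)·(-3)·Cov(H,V)
= 1·2.56 + 9·0.25 + -6·0.16 = 3.85
SD(H - 3V) = √3.85 ≈ 1.9621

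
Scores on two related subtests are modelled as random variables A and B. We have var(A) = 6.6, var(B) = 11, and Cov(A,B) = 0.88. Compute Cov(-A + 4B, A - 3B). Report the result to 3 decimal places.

-132.440

Cov(-A + 4B, A - 3B) = (-1)(1)var(A) + (4)(-3)var(B) + [(-1)(-3) + (4)(1)]Cov(A,B)
= -1·6.6 + -12·11 + 7·0.88 = -132.44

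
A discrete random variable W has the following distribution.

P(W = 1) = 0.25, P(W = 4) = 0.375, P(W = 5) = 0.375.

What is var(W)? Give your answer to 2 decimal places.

E[W] = (1)(0.25) + (4)(0.375) + (5)(0.375) = 3.625
E[W²] = (1)²(0.25) + (4)²(0.375) + (5)²(0.375) = 15.625
var(W) = E[W²] − (E[W])² = 15.625 − (3.625)² = 2.484375

2.48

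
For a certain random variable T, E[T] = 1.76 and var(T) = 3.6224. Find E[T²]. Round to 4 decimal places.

E[T²] = var(T) + (E[T])² = 3.6224 + (1.76)² = 6.72

6.7200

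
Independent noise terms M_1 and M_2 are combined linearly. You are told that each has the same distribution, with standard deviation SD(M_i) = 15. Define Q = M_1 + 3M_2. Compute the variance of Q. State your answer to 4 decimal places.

2250.0000

Var(M_i) = (15)² = 225
By independence, Var(Q) = (1)²Var(M_1) + (3)²Var(M_2)
= (1)²·225 + (3)²·225 = 2250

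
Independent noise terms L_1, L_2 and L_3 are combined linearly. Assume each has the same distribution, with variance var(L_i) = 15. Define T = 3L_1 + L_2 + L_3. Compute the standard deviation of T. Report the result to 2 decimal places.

By independence, var(T) = (3)²var(L_1) + (1)²var(L_2) + (1)²var(L_3)
= (3)²·15 + (1)²·15 + (1)²·15 = 165
sd(T) = √165 ≈ 12.85

12.85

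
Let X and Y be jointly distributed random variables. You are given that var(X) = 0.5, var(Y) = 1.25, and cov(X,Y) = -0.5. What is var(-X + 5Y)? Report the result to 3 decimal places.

36.750

var(-X + 5Y) = (-1)²·var(X) + (5)²·var(Y) + 2·(-1)·(5)·cov(X,Y)
= 1·0.5 + 25·1.25 + -10·-0.5 = 36.75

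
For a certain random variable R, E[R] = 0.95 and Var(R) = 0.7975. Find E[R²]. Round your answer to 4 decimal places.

E[R²] = Var(R) + (E[R])² = 0.7975 + (0.95)² = 1.7

1.7000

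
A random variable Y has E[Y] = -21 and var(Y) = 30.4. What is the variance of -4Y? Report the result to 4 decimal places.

var(-4Y) = (-4)²·var(Y) = 16·30.4 = 486.4

486.4000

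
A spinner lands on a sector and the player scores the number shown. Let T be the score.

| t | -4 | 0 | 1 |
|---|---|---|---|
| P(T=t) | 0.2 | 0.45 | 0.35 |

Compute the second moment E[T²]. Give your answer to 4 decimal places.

E[T²] = (-4)²(0.2) + (0)²(0.45) + (1)²(0.35) = 3.55

3.5500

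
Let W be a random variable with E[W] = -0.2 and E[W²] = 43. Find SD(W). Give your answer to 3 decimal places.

6.554

var(W) = 43 − (-0.2)² = 42.96
SD(W) = √42.96 ≈ 6.554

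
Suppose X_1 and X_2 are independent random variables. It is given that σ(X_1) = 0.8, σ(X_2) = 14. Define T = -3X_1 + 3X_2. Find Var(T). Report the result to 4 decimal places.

1769.7600

Var(X_1) = 0.64, Var(X_2) = 196
By independence, Var(T) = (-3)²Var(X_1) + (3)²Var(X_2)
= (-3)²·0.64 + (3)²·196 = 1769.76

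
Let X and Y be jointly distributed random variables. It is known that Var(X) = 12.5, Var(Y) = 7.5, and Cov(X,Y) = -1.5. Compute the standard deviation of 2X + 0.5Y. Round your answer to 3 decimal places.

6.991

Var(2X + 0.5Y) = (2)²·Var(X) + (0.5)²·Var(Y) + 2·(2)·(0.5)·Cov(X,Y)
= 4·12.5 + 0.25·7.5 + 2·-1.5 = 48.875
SD(2X + 0.5Y) = √48.875 ≈ 6.991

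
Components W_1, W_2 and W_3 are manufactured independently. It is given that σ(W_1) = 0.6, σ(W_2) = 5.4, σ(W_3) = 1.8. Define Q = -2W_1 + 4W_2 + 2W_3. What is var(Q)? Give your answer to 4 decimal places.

480.9600

var(W_1) = 0.36, var(W_2) = 29.16, var(W_3) = 3.24
By independence, var(Q) = (-2)²var(W_1) + (4)²var(W_2) + (2)²var(W_3)
= (-2)²·0.36 + (4)²·29.16 + (2)²·3.24 = 480.96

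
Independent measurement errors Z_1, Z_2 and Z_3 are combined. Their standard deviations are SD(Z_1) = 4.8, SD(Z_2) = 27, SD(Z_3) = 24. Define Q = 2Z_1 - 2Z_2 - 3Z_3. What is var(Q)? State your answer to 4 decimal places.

8192.1600

var(Z_1) = 23.04, var(Z_2) = 729, var(Z_3) = 576
By independence, var(Q) = (2)²var(Z_1) + (-2)²var(Z_2) + (-3)²var(Z_3)
= (2)²·23.04 + (-2)²·729 + (-3)²·576 = 8192.16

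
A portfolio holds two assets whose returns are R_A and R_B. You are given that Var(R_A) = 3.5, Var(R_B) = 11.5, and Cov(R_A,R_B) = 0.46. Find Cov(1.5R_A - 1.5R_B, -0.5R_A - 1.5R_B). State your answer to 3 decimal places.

Cov(1.5R_A - 1.5R_B, -0.5R_A - 1.5R_B) = (1.5)(-0.5)Var(R_A) + (-1.5)(-1.5)Var(R_B) + [(1.5)(-1.5) + (-1.5)(-0.5)]Cov(R_A,R_B)
= -0.75·3.5 + 2.25·11.5 + -1.5·0.46 = 22.56

22.560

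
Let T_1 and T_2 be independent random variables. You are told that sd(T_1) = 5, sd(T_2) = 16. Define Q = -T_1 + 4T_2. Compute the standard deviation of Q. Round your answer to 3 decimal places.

64.195

Var(T_1) = 25, Var(T_2) = 256
By independence, Var(Q) = (-1)²Var(T_1) + (4)²Var(T_2)
= (-1)²·25 + (4)²·256 = 4121
sd(Q) = √4121 ≈ 64.195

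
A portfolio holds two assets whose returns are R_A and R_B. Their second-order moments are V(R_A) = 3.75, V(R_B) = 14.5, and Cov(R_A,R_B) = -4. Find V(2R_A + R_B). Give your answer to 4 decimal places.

13.5000

V(2R_A + R_B) = (2)²·V(R_A) + (1)²·V(R_B) + 2·(2)·(1)·Cov(R_A,R_B)
= 4·3.75 + 1·14.5 + 4·-4 = 13.5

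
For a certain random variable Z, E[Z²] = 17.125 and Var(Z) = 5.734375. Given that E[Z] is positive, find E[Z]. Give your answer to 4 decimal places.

(E[Z])² = E[Z²] − Var(Z) = 17.125 − 5.734375 = 11.390625
E[Z] = √11.390625 = 3.375

3.3750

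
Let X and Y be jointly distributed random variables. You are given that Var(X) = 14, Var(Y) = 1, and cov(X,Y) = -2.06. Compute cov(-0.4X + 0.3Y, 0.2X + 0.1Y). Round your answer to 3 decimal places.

cov(-0.4X + 0.3Y, 0.2X + 0.1Y) = (-0.4)(0.2)Var(X) + (0.3)(0.1)Var(Y) + [(-0.4)(0.1) + (0.3)(0.2)]cov(X,Y)
= -0.08·14 + 0.03·1 + 0.02·-2.06 = -1.1312

-1.131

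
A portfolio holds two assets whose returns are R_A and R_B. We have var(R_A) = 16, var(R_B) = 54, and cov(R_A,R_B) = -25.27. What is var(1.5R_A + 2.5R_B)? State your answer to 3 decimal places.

183.975

var(1.5R_A + 2.5R_B) = (1.5)²·var(R_A) + (2.5)²·var(R_B) + 2·(1.5)·(2.5)·cov(R_A,R_B)
= 2.25·16 + 6.25·54 + 7.5·-25.27 = 183.975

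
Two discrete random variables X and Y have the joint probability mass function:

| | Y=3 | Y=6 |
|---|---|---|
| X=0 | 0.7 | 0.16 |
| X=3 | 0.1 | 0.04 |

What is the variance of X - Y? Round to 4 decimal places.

2.3076

E[X] = 0.42,  E[Y] = 3.6,  E[XY] = 1.62
Var(X) = 1.26 − (0.42)² = 1.0836;  Var(Y) = 14.4 − (3.6)² = 1.44
cov(X,Y) = 1.62 − (0.42)(3.6) = 0.108
Var(X - Y) = (1)²·1.0836 + (-1)²·1.44 + 2·(1)·(-1)·0.108 = 2.3076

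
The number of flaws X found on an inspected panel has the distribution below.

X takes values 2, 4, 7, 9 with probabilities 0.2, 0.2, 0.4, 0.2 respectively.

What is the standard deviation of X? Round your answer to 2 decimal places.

2.48

E[X] = (2)(0.2) + (4)(0.2) + (7)(0.4) + (9)(0.2) = 5.8
E[X²] = (2)²(0.2) + (4)²(0.2) + (7)²(0.4) + (9)²(0.2) = 39.8
V(X) = E[X²] − (E[X])² = 39.8 − (5.8)² = 6.16
σ(X) = √6.16 ≈ 2.48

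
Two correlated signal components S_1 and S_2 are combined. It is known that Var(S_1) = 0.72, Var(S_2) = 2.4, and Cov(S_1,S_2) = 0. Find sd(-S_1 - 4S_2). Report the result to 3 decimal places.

Var(-S_1 - 4S_2) = (-1)²·Var(S_1) + (-4)²·Var(S_2) + 2·(-1)·(-4)·Cov(S_1,S_2)
= 1·0.72 + 16·2.4 + 8·0 = 39.12
sd(-S_1 - 4S_2) = √39.12 ≈ 6.255

6.255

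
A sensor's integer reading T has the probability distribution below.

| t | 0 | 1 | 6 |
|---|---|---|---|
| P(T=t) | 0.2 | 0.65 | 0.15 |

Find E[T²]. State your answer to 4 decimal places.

E[T²] = (0)²(0.2) + (1)²(0.65) + (6)²(0.15) = 6.05

6.0500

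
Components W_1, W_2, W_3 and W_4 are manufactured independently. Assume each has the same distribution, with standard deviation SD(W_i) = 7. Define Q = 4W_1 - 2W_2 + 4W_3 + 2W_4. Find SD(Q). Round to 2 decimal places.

44.27

Var(W_i) = (7)² = 49
By independence, Var(Q) = (4)²Var(W_1) + (-2)²Var(W_2) + (4)²Var(W_3) + (2)²Var(W_4)
= (4)²·49 + (-2)²·49 + (4)²·49 + (2)²·49 = 1960
SD(Q) = √1960 ≈ 44.27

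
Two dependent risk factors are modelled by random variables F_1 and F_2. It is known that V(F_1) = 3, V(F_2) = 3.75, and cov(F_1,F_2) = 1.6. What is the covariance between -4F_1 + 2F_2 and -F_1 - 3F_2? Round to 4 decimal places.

cov(-4F_1 + 2F_2, -F_1 - 3F_2) = (-4)(-1)V(F_1) + (2)(-3)V(F_2) + [(-4)(-3) + (2)(-1)]cov(F_1,F_2)
= 4·3 + -6·3.75 + 10·1.6 = 5.5

5.5000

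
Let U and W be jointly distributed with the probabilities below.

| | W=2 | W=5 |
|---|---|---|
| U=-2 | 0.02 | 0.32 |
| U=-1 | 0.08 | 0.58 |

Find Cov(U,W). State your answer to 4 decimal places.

E[U] = -1.34,  E[W] = 4.7
E[UW] = -6.34
Cov(U,W) = E[UW] − E[U]E[W] = -6.34 − (-1.34)(4.7) = -0.042

-0.0420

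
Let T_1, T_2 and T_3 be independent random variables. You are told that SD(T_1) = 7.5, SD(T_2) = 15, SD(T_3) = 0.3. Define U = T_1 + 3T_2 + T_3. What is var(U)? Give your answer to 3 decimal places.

var(T_1) = 56.25, var(T_2) = 225, var(T_3) = 0.09
By independence, var(U) = (1)²var(T_1) + (3)²var(T_2) + (1)²var(T_3)
= (1)²·56.25 + (3)²·225 + (1)²·0.09 = 2081.34

2081.340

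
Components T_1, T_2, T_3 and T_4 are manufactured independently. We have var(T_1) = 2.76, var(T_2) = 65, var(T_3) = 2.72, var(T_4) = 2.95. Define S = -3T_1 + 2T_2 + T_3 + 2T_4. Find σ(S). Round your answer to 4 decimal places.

By independence, var(S) = (-3)²var(T_1) + (2)²var(T_2) + (1)²var(T_3) + (2)²var(T_4)
= (-3)²·2.76 + (2)²·65 + (1)²·2.72 + (2)²·2.95 = 299.36
σ(S) = √299.36 ≈ 17.3020

17.3020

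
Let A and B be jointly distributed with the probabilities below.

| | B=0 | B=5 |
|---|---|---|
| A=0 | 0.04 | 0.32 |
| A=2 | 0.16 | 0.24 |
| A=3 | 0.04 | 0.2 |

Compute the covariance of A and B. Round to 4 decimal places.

E[A] = 1.52,  E[B] = 3.8
E[AB] = 5.4
Cov(A,B) = E[AB] − E[A]E[B] = 5.4 − (1.52)(3.8) = -0.376

-0.3760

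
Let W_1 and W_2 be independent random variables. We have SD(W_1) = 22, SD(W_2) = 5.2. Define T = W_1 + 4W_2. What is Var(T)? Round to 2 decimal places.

916.64

Var(W_1) = 484, Var(W_2) = 27.04
By independence, Var(T) = (1)²Var(W_1) + (4)²Var(W_2)
= (1)²·484 + (4)²·27.04 = 916.64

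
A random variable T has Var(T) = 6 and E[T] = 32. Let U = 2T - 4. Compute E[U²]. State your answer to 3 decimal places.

3624.000

E[2T - 4] = 2·32 − 4 = 60
Var(2T - 4) = (2)²·6 = 24
E[U²] = Var(U) + (E[U])² = 24 + (60)² = 3624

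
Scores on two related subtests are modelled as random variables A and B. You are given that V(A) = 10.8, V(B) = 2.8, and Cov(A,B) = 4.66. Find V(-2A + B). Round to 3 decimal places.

27.360

V(-2A + B) = (-2)²·V(A) + (1)²·V(B) + 2·(-2)·(1)·Cov(A,B)
= 4·10.8 + 1·2.8 + -4·4.66 = 27.36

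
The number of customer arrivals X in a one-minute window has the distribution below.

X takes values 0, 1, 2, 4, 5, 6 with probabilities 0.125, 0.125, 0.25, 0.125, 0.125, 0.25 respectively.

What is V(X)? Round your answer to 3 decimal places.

E[X] = (0)(0.125) + (1)(0.125) + (2)(0.25) + (4)(0.125) + (5)(0.125) + (6)(0.25) = 3.25
E[X²] = (0)²(0.125) + (1)²(0.125) + (2)²(0.25) + (4)²(0.125) + (5)²(0.125) + (6)²(0.25) = 15.25
V(X) = E[X²] − (E[X])² = 15.25 − (3.25)² = 4.6875

4.688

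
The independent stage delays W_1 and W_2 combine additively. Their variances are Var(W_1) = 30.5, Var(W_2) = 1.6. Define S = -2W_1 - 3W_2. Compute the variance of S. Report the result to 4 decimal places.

By independence, Var(S) = (-2)²Var(W_1) + (-3)²Var(W_2)
= (-2)²·30.5 + (-3)²·1.6 = 136.4

136.4000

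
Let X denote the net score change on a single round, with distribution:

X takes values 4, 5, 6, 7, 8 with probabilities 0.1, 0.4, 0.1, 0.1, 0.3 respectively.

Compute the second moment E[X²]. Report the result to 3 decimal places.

39.300

E[X²] = (4)²(0.1) + (5)²(0.4) + (6)²(0.1) + (7)²(0.1) + (8)²(0.3) = 39.3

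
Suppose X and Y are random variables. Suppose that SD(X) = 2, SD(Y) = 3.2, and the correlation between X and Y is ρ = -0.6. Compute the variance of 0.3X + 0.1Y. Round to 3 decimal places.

var(X) = (2)² = 4;  var(Y) = (3.2)² = 10.24
Cov(X,Y) = ρ·SD(X)·SD(Y) = -0.6·2·3.2 = -3.84
var(0.3X + 0.1Y) = (0.3)²·var(X) + (0.1)²·var(Y) + 2·(0.3)·(0.1)·Cov(X,Y)
= 0.09·4 + 0.01·10.24 + 0.06·-3.84 = 0.232

0.232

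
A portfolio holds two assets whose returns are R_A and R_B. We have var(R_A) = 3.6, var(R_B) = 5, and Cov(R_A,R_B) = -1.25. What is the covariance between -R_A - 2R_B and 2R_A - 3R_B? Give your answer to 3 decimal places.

Cov(-R_A - 2R_B, 2R_A - 3R_B) = (-1)(2)var(R_A) + (-2)(-3)var(R_B) + [(-1)(-3) + (-2)(2)]Cov(R_A,R_B)
= -2·3.6 + 6·5 + -1·-1.25 = 24.05

24.050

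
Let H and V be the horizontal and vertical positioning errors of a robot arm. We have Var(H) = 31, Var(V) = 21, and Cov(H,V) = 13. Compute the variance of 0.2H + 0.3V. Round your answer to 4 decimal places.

Var(0.2H + 0.3V) = (0.2)²·Var(H) + (0.3)²·Var(V) + 2·(0.2)·(0.3)·Cov(H,V)
= 0.04·31 + 0.09·21 + 0.12·13 = 4.69

4.6900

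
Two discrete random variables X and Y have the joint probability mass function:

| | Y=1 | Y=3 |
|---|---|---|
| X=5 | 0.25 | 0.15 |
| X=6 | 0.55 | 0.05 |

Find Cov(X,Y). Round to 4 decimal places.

E[X] = 5.6,  E[Y] = 1.4
E[XY] = 7.7
Cov(X,Y) = E[XY] − E[X]E[Y] = 7.7 − (5.6)(1.4) = -0.14

-0.1400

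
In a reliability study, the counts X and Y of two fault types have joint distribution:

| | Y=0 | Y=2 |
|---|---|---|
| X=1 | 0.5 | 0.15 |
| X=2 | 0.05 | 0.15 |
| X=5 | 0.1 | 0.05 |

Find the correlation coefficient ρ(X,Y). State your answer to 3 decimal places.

0.105

E[X] = 1.8,  E[Y] = 0.7
E[XY] = 1.4
Cov(X,Y) = E[XY] − E[X]E[Y] = 1.4 − (1.8)(0.7) = 0.14
Var(X) = 1.96,  Var(Y) = 0.91
ρ = 0.14 / √(1.96·0.91) ≈ 0.105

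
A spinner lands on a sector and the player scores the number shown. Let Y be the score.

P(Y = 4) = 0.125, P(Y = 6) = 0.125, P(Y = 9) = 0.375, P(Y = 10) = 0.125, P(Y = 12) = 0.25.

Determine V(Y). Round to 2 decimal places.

E[Y] = (4)(0.125) + (6)(0.125) + (9)(0.375) + (10)(0.125) + (12)(0.25) = 8.875
E[Y²] = (4)²(0.125) + (6)²(0.125) + (9)²(0.375) + (10)²(0.125) + (12)²(0.25) = 85.375
V(Y) = E[Y²] − (E[Y])² = 85.375 − (8.875)² = 6.609375

6.61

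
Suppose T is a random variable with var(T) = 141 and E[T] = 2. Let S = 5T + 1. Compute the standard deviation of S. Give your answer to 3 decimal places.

var(5T + 1) = (5)²·141 = 3525
σ(S) = √3525 ≈ 59.372

59.372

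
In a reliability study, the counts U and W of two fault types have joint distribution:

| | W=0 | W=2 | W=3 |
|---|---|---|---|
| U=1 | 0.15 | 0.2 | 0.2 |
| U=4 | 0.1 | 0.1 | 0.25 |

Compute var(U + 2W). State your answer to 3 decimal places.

E[U] = 2.35,  E[W] = 1.95,  E[UW] = 4.8
var(U) = 7.75 − (2.35)² = 2.2275;  var(W) = 5.25 − (1.95)² = 1.4475
Cov(U,W) = 4.8 − (2.35)(1.95) = 0.2175
var(U + 2W) = (1)²·2.2275 + (2)²·1.4475 + 2·(1)·(2)·0.2175 = 8.8875

8.888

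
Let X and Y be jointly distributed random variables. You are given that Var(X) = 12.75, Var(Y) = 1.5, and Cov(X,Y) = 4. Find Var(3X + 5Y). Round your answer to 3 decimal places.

Var(3X + 5Y) = (3)²·Var(X) + (5)²·Var(Y) + 2·(3)·(5)·Cov(X,Y)
= 9·12.75 + 25·1.5 + 30·4 = 272.25

272.250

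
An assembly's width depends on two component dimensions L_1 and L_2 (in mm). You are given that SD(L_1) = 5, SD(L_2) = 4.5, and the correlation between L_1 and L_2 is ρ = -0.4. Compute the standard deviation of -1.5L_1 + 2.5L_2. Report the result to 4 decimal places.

Var(L_1) = (5)² = 25;  Var(L_2) = (4.5)² = 20.25
cov(L_1,L_2) = ρ·SD(L_1)·SD(L_2) = -0.4·5·4.5 = -9
Var(-1.5L_1 + 2.5L_2) = (-1.5)²·Var(L_1) + (2.5)²·Var(L_2) + 2·(-1.5)·(2.5)·cov(L_1,L_2)
= 2.25·25 + 6.25·20.25 + -7.5·-9 = 250.3125
SD(-1.5L_1 + 2.5L_2) = √250.3125 ≈ 15.8213

15.8213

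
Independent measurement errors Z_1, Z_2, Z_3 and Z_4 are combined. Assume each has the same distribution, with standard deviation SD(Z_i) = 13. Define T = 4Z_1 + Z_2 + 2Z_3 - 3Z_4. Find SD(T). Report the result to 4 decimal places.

71.2039

V(Z_i) = (13)² = 169
By independence, V(T) = (4)²V(Z_1) + (1)²V(Z_2) + (2)²V(Z_3) + (-3)²V(Z_4)
= (4)²·169 + (1)²·169 + (2)²·169 + (-3)²·169 = 5070
SD(T) = √5070 ≈ 71.2039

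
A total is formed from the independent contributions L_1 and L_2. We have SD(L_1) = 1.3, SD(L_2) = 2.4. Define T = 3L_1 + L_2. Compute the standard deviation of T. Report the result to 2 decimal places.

Var(L_1) = 1.69, Var(L_2) = 5.76
By independence, Var(T) = (3)²Var(L_1) + (1)²Var(L_2)
= (3)²·1.69 + (1)²·5.76 = 20.97
SD(T) = √20.97 ≈ 4.58

4.58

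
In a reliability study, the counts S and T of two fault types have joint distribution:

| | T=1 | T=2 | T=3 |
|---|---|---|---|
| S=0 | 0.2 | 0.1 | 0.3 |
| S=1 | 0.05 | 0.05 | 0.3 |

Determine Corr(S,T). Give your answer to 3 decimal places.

0.263

E[S] = 0.4,  E[T] = 2.35
E[ST] = 1.05
Cov(S,T) = E[ST] − E[S]E[T] = 1.05 − (0.4)(2.35) = 0.11
var(S) = 0.24,  var(T) = 0.7275
ρ = 0.11 / √(0.24·0.7275) ≈ 0.263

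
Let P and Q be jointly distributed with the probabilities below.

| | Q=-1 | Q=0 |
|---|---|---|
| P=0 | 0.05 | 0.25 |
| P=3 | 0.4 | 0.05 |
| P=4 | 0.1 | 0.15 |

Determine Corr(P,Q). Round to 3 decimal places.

E[P] = 2.35,  E[Q] = -0.55
E[PQ] = -1.6
cov(P,Q) = E[PQ] − E[P]E[Q] = -1.6 − (2.35)(-0.55) = -0.3075
V(P) = 2.5275,  V(Q) = 0.2475
ρ = -0.3075 / √(2.5275·0.2475) ≈ -0.389

-0.389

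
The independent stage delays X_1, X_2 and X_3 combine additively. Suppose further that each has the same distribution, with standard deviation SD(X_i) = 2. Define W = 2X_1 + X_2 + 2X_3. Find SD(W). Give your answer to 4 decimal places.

Var(X_i) = (2)² = 4
By independence, Var(W) = (2)²Var(X_1) + (1)²Var(X_2) + (2)²Var(X_3)
= (2)²·4 + (1)²·4 + (2)²·4 = 36
SD(W) = √36 ≈ 6.0000

6.0000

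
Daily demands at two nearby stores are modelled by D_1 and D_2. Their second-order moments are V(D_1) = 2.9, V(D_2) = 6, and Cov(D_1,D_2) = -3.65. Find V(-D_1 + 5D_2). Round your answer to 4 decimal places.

189.4000

V(-D_1 + 5D_2) = (-1)²·V(D_1) + (5)²·V(D_2) + 2·(-1)·(5)·Cov(D_1,D_2)
= 1·2.9 + 25·6 + -10·-3.65 = 189.4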